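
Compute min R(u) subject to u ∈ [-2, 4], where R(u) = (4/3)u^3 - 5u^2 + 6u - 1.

-131/3

Differentiating, R'(u) = 4u^2 - 10u + 6; which vanishes at u = 1 and u = 3/2.
Candidates: R(-2) = -131/3,  R(1) = 4/3,  R(3/2) = 5/4,  R(4) = 85/3.
So the minimum is R(-2) = -131/3.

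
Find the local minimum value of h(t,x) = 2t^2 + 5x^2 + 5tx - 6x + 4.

-4/5

∂h/∂t = 4t + 5x = 0 and ∂h/∂x = 5t + 10x - 6 = 0, so (t, x) = (-2, 8/5).
The Hessian has h_{tt} = 4, h_{xx} = 10, h_{tx} = 5, giving D = 15 > 0 with h_{tt} > 0, so the point is a local minimum.
h(-2, 8/5) = -4/5.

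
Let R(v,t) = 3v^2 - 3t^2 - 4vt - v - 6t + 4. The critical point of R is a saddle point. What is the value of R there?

∂R/∂v = 6v - 4t - 1 = 0 and ∂R/∂t = -4v - 6t - 6 = 0, so (v, t) = (-9/26, -10/13).
The Hessian has R_{vv} = 6, R_{tt} = -6, R_{vt} = -4, giving D = -52 < 0, so the point is a saddle point.
R(-9/26, -10/13) = 337/52.

337/52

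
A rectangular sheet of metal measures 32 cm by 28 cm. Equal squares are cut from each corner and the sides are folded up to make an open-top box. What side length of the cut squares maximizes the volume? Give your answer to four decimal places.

4.9668

With cut size x, the volume is V(x) = x(32 − 2x)(28 − 2x) for 0 < x < 14.
V'(x) = 12x^2 − 240x + 896. Setting V'(x) = 0 gives x ≈ 4.9668 (the root in (0, 14)).
V''(x) = 24x − 240 is negative there, so this is the maximum; V ≈ 1980.0665.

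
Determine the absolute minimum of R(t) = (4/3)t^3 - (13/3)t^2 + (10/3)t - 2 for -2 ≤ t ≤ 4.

-110/3

The derivative is 4t^2 - (26/3)t + 10/3, which vanishes at t = 1/2 and t = 5/3.
Evaluating at the critical points and endpoints: R(-2) = -110/3, R(1/2) = -5/4, R(5/3) = -187/81, R(4) = 82/3.
The minimum over the interval is -110/3, attained at t = -2.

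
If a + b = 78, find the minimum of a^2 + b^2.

3042

With a + b = 78, a^2 + b^2 = a^2 + (78 − a)^2.
The derivative 2a − 2(78 − a) = 4a − 156 vanishes at a = 39; second derivative 4 > 0, a minimum.
The minimum is 2·(39)^2 = 3042.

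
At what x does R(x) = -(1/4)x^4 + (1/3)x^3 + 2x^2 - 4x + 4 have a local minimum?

R'(x) = -x^3 + x^2 + 4x - 4. Setting R'(x) = 0 gives x ∈ {-2, 1, 2}.
Second-derivative test with R''(x) = -3x^2 + 2x + 4: R''(-2) = -12 < 0 ⇒ local maximum; R''(1) = 3 > 0 ⇒ local minimum; R''(2) = -4 < 0 ⇒ local maximum.
The local minimum is R(1) = 25/12.

1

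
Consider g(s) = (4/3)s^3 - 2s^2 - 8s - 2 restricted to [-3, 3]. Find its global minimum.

Differentiating, g'(s) = 4s^2 - 4s - 8; which vanishes at s = -1 and s = 2.
Compare values at every candidate in [-3, 3]: g(-3) = -32; g(-1) = 8/3; g(2) = -46/3; g(3) = -8.
The minimum over the interval is -32, attained at s = -3.

-32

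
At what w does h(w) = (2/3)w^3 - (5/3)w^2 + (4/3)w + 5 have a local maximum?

2/3

h'(w) = 2w^2 - (10/3)w + 4/3 = 0 at w = 2/3, 1.
Second-derivative test with h''(w) = 4w - 10/3: h''(2/3) = -2/3 < 0 ⇒ local maximum; h''(1) = 2/3 > 0 ⇒ local minimum.
So the local maximum value is h(2/3) = 433/81.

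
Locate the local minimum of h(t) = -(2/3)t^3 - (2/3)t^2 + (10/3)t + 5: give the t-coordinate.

-5/3

Critical points: h'(t) = -2t^2 - (4/3)t + 10/3 vanishes at t = -5/3, 1.
h''(t) = -4t - 4/3. h''(-5/3) = 16/3 > 0 ⇒ local minimum; h''(1) = -16/3 < 0 ⇒ local maximum.
The local minimum is h(-5/3) = 55/81.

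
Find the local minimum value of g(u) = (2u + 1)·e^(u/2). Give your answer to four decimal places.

By the product rule, g'(u) = (u + 5/2)·e^(u/2). Since e^(u/2) > 0, the only critical point is u = -5/2.
g''(-5/2) has the same sign as 1 > 0, so this is a local minimum.
g(-5/2) = (-4)·e^(-5/4) ≈ -1.1460.

-1.1460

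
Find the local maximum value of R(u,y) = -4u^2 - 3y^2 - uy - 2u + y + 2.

∂R/∂u = -8u - y - 2 = 0 and ∂R/∂y = -u - 6y + 1 = 0, so (u, y) = (-13/47, 10/47).
The Hessian has R_{uu} = -8, R_{yy} = -6, R_{uy} = -1, giving D = 47 > 0 with R_{uu} < 0, so the point is a local maximum.
R(-13/47, 10/47) = 112/47.

112/47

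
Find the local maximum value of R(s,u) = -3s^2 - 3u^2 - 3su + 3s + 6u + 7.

10

∂R/∂s = -6s - 3u + 3 = 0 and ∂R/∂u = -3s - 6u + 6 = 0, so (s, u) = (0, 1).
The Hessian has R_{ss} = -6, R_{uu} = -6, R_{su} = -3, giving D = 27 > 0 with R_{ss} < 0, so the point is a local maximum.
R(0, 1) = 10.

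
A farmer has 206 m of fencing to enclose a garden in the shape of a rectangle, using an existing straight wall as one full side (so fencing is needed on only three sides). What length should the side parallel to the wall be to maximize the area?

Let the sides perpendicular to the wall have length x and the parallel side y, so 2x + y = 206 and the area is A = xy = x(206 − 2x).
A'(x) = 206 − 4x = 0 gives x = 103/2, and A''(x) = −4 < 0 confirms a maximum.
Then y = 206 − 2·103/2 = 103 and A = 10609/2.

103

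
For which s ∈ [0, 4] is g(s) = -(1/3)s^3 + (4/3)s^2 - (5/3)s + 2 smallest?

g'(s) = -s^2 + (8/3)s - 5/3, which vanishes at s = 1 and s = 5/3.
Candidates: g(0) = 2; g(1) = 4/3; g(5/3) = 112/81; g(4) = -14/3.
The minimum over the interval is -14/3, attained at s = 4.

4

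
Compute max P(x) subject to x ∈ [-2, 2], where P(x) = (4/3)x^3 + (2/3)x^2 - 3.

31/3

P'(x) = 4x^2 + (4/3)x, which vanishes at x = -1/3 and x = 0.
Candidates: P(-2) = -11,  P(-1/3) = -241/81,  P(0) = -3,  P(2) = 31/3.
The maximum over the interval is 31/3, attained at x = 2.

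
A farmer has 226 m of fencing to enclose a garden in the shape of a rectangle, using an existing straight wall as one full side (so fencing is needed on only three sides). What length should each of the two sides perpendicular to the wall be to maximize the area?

113/2

Let the sides perpendicular to the wall have length x and the parallel side y, so 2x + y = 226 and the area is A = xy = x(226 − 2x).
A'(x) = 226 − 4x = 0 gives x = 113/2, and A''(x) = −4 < 0 confirms a maximum.
Then y = 226 − 2·113/2 = 113 and A = 12769/2.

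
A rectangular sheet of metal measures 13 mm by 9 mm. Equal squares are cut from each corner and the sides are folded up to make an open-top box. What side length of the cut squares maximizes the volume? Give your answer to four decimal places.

With cut size x, the volume is V(x) = x(13 − 2x)(9 − 2x) for 0 < x < 4.5.
V'(x) = 12x^2 − 88x + 117. Setting V'(x) = 0 gives x ≈ 1.7446 (the root in (0, 4.5)).
V''(x) = 24x − 88 is negative there, so this is the maximum; V ≈ 91.4382.

1.7446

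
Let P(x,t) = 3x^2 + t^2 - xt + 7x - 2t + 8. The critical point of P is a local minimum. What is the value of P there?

∂P/∂x = 6x - t + 7 = 0 and ∂P/∂t = -x + 2t - 2 = 0, so (x, t) = (-12/11, 5/11).
The Hessian has P_{xx} = 6, P_{tt} = 2, P_{xt} = -1, giving D = 11 > 0 with P_{xx} > 0, so the point is a local minimum.
P(-12/11, 5/11) = 41/11.

41/11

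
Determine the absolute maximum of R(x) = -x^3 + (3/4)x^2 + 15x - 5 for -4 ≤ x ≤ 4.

345/16

The derivative is -3x^2 + (3/2)x + 15, which vanishes at x = -2 and x = 5/2.
Compare values at every candidate in [-4, 4]: R(-4) = 11,  R(-2) = -24,  R(5/2) = 345/16,  R(4) = 3.
The maximum over the interval is 345/16, attained at x = 5/2.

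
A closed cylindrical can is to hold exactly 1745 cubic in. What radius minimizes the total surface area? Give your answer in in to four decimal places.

With radius r and height h, πr²h = 1745 so h = 1745/(πr²), and S(r) = 2πr² + 2πrh = 2πr² + 2·1745/r.
S'(r) = 4πr − 2·1745/r² = 0 ⇒ r³ = 1745/(2π), so r ≈ 6.5244 and h = 2r ≈ 13.0487.
S''(r) = 4π + 4·1745/r³ > 0, so this is the minimum; S ≈ 802.3764.

6.5244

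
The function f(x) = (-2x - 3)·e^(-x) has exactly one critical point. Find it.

f'(x) = (-2)·e^(-x) + (-2x - 3)·(-1)·e^(-x) = (2x + 1)·e^(-x). Since e^(-x) > 0, the only critical point is x = -1/2.
f''(-1/2) has the same sign as 2 > 0, so this is a local minimum.
f(-1/2) = (-2)·e^(1/2) ≈ -3.2974.

-1/2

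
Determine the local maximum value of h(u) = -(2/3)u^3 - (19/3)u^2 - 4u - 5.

-352/81

Critical points: h'(u) = -2u^2 - (38/3)u - 4 vanishes at u = -6, -1/3.
Second-derivative test with h''(u) = -4u - 38/3: h''(-6) = 34/3 > 0 ⇒ local minimum; h''(-1/3) = -34/3 < 0 ⇒ local maximum.
Thus h has its local maximum at u = -1/3, with value -352/81.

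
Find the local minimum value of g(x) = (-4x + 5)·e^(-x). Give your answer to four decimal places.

g'(x) = (-4)·e^(-x) + (-4x + 5)·(-1)·e^(-x) = (4x - 9)·e^(-x). Since e^(-x) > 0, the only critical point is x = 9/4.
g''(9/4) has the same sign as 4 > 0, so this is a local minimum.
g(9/4) = (-4)·e^(-9/4) ≈ -0.4216.

-0.4216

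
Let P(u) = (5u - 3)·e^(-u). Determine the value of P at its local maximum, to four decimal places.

1.0095

Differentiating with the product rule gives P'(u) = (-5u + 8)·e^(-u). Since e^(-u) > 0, the only critical point is u = 8/5.
P''(8/5) has the same sign as -5 < 0, so this is a local maximum.
P(8/5) = (5)·e^(-8/5) ≈ 1.0095.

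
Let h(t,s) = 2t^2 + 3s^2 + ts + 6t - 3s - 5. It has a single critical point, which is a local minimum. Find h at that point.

∂h/∂t = 4t + s + 6 = 0 and ∂h/∂s = t + 6s - 3 = 0, so (t, s) = (-39/23, 18/23).
The Hessian has h_{tt} = 4, h_{ss} = 6, h_{ts} = 1, giving D = 23 > 0 with h_{tt} > 0, so the point is a local minimum.
h(-39/23, 18/23) = -259/23.

-259/23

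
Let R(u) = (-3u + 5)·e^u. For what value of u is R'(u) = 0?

Differentiating with the product rule gives R'(u) = (-3u + 2)·e^u. Since e^u > 0, the only critical point is u = 2/3.
R''(2/3) has the same sign as -3 < 0, so this is a local maximum.
R(2/3) = (3)·e^(2/3) ≈ 5.8432.

2/3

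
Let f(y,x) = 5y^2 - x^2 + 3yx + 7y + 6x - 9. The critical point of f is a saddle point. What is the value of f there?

∂f/∂y = 10y + 3x + 7 = 0 and ∂f/∂x = 3y - 2x + 6 = 0, so (y, x) = (-32/29, 39/29).
The Hessian has f_{yy} = 10, f_{xx} = -2, f_{yx} = 3, giving D = -29 < 0, so the point is a saddle point.
f(-32/29, 39/29) = -256/29.

-256/29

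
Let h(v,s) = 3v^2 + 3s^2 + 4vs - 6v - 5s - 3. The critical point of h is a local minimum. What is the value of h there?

-123/20

∂h/∂v = 6v + 4s - 6 = 0 and ∂h/∂s = 4v + 6s - 5 = 0, so (v, s) = (4/5, 3/10).
The Hessian has h_{vv} = 6, h_{ss} = 6, h_{vs} = 4, giving D = 20 > 0 with h_{vv} > 0, so the point is a local minimum.
h(4/5, 3/10) = -123/20.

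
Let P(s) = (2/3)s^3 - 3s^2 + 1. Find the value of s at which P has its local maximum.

0

P'(s) = 2s^2 - 6s = 0 at s = 0, 3.
P''(s) = 4s - 6. P''(0) = -6 < 0 ⇒ local maximum; P''(3) = 6 > 0 ⇒ local minimum.
So the local maximum value is P(0) = 1.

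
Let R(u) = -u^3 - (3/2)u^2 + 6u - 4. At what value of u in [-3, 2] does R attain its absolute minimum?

-2

The derivative is -3u^2 - 3u + 6, which vanishes at u = -2 and u = 1.
Compare values at every candidate in [-3, 2]: R(-3) = -17/2; R(-2) = -14; R(1) = -1/2; R(2) = -6.
So the minimum is R(-2) = -14.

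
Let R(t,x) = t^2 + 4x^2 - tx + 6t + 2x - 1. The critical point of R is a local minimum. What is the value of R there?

∂R/∂t = 2t - x + 6 = 0 and ∂R/∂x = -t + 8x + 2 = 0, so (t, x) = (-10/3, -2/3).
The Hessian has R_{tt} = 2, R_{xx} = 8, R_{tx} = -1, giving D = 15 > 0 with R_{tt} > 0, so the point is a local minimum.
R(-10/3, -2/3) = -35/3.

-35/3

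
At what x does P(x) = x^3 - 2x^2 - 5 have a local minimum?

4/3

P'(x) = 3x^2 - 4x = 0 at x = 0, 4/3.
Second-derivative test with P''(x) = 6x - 4: P''(0) = -4 < 0 ⇒ local maximum; P''(4/3) = 4 > 0 ⇒ local minimum.
The local minimum is P(4/3) = -167/27.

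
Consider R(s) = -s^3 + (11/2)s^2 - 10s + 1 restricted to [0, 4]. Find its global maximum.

R'(s) = -3s^2 + 11s - 10, which vanishes at s = 5/3 and s = 2.
Candidates: R(0) = 1,  R(5/3) = -271/54,  R(2) = -5,  R(4) = -15.
Hence the absolute maximum is 1 at s = 0.

1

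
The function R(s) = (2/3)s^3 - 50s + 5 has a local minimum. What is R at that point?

-485/3

R'(s) = 2s^2 - 50 = 0 at s = -5, 5.
Since R''(s) = 4s, we get R''(-5) = -20 < 0 ⇒ local maximum; R''(5) = 20 > 0 ⇒ local minimum.
Thus R has its local minimum at s = 5, with value -485/3.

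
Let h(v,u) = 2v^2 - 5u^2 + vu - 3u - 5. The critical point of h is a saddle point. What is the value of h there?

∂h/∂v = 4v + u = 0 and ∂h/∂u = v - 10u - 3 = 0, so (v, u) = (3/41, -12/41).
The Hessian has h_{vv} = 4, h_{uu} = -10, h_{vu} = 1, giving D = -41 < 0, so the point is a saddle point.
h(3/41, -12/41) = -187/41.

-187/41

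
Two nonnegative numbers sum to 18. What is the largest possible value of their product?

81

With x + y = 18, the product is P(x) = x(18 − x).
P'(x) = 18 − 2x = 0 gives x = 9; P'' = −2 < 0, so this is the maximum.
P = 9·9 = 81.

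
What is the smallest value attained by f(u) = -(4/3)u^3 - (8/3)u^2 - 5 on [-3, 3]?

-65

f'(u) = -4u^2 - (16/3)u, which vanishes at u = -4/3 and u = 0.
Compare values at every candidate in [-3, 3]: f(-3) = 7, f(-4/3) = -533/81, f(0) = -5, f(3) = -65.
Hence the absolute minimum is -65 at u = 3.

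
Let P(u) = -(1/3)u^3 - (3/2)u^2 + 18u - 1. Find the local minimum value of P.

Critical points: P'(u) = -u^2 - 3u + 18 vanishes at u = -6, 3.
Second-derivative test with P''(u) = -2u - 3: P''(-6) = 9 > 0 ⇒ local minimum; P''(3) = -9 < 0 ⇒ local maximum.
So the local minimum value is P(-6) = -91.

-91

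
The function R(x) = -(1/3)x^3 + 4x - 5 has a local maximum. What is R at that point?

R'(x) = -x^2 + 4 = 0 at x = -2, 2.
Since R''(x) = -2x, we get R''(-2) = 4 > 0 ⇒ local minimum; R''(2) = -4 < 0 ⇒ local maximum.
So the local maximum value is R(2) = 1/3.

1/3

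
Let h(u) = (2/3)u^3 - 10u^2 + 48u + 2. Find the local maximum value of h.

230/3

h'(u) = 2u^2 - 20u + 48. Setting h'(u) = 0 gives u ∈ {4, 6}.
h''(u) = 4u - 20. h''(4) = -4 < 0 ⇒ local maximum; h''(6) = 4 > 0 ⇒ local minimum.
So the local maximum value is h(4) = 230/3.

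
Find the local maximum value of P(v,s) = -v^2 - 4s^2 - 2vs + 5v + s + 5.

151/12

∂P/∂v = -2v - 2s + 5 = 0 and ∂P/∂s = -2v - 8s + 1 = 0, so (v, s) = (19/6, -2/3).
The Hessian has P_{vv} = -2, P_{ss} = -8, P_{vs} = -2, giving D = 12 > 0 with P_{vv} < 0, so the point is a local maximum.
P(19/6, -2/3) = 151/12.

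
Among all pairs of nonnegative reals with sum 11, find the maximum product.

With x + y = 11, the product is P(x) = x(11 − x).
P'(x) = 11 − 2x = 0 gives x = 11/2; P'' = −2 < 0, so this is the maximum.
P = 11/2·11/2 = 121/4.

121/4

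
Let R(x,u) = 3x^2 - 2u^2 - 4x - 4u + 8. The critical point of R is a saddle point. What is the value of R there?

26/3

∂R/∂x = 6x - 4 = 0 and ∂R/∂u = -4u - 4 = 0, so (x, u) = (2/3, -1).
The Hessian has R_{xx} = 6, R_{uu} = -4, R_{xu} = 0, giving D = -24 < 0, so the point is a saddle point.
R(2/3, -1) = 26/3.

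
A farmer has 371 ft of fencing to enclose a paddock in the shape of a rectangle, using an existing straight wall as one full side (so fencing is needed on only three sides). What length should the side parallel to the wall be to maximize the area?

Let the sides perpendicular to the wall have length x and the parallel side y, so 2x + y = 371 and the area is A = xy = x(371 − 2x).
A'(x) = 371 − 4x = 0 gives x = 371/4, and A''(x) = −4 < 0 confirms a maximum.
Then y = 371 − 2·371/4 = 371/2 and A = 137641/8.

371/2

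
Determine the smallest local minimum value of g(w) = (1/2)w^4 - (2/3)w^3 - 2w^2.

g'(w) = 2w^3 - 2w^2 - 4w = 0 at w = -1, 0, 2.
Since g''(w) = 6w^2 - 4w - 4, we get g''(-1) = 6 > 0 ⇒ local minimum; g''(0) = -4 < 0 ⇒ local maximum; g''(2) = 12 > 0 ⇒ local minimum.
Thus g has its smallest local minimum at w = 2, with value -16/3.

-16/3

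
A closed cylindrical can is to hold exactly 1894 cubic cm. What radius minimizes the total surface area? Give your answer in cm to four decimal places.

With radius r and height h, πr²h = 1894 so h = 1894/(πr²), and S(r) = 2πr² + 2πrh = 2πr² + 2·1894/r.
S'(r) = 4πr − 2·1894/r² = 0 ⇒ r³ = 1894/(2π), so r ≈ 6.7050 and h = 2r ≈ 13.4100.
S''(r) = 4π + 4·1894/r³ > 0, so this is the minimum; S ≈ 847.4248.

6.7050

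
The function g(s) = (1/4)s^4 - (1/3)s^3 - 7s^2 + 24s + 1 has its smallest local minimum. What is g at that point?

g'(s) = s^3 - s^2 - 14s + 24 = 0 at s = -4, 2, 3.
Since g''(s) = 3s^2 - 2s - 14, we get g''(-4) = 42 > 0 ⇒ local minimum; g''(2) = -6 < 0 ⇒ local maximum; g''(3) = 7 > 0 ⇒ local minimum.
Thus g has its smallest local minimum at s = -4, with value -365/3.

-365/3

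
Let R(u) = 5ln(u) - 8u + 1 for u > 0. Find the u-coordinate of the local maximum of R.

5/8

R'(u) = 5/u − 8 = 0 gives u = 5/8.
R''(u) = -5/u², which is negative for u > 0, so this is a local maximum.
R(5/8) = 5·ln(5/8) - 5 + 1 ≈ -6.3500.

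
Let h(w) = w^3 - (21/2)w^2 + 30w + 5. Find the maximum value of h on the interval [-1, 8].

h'(w) = 3w^2 - 21w + 30, which vanishes at w = 2 and w = 5.
Candidates: h(-1) = -73/2; h(2) = 31; h(5) = 35/2; h(8) = 85.
Hence the absolute maximum is 85 at w = 8.

85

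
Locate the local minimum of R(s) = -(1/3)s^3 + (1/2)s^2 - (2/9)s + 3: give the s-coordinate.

R'(s) = -s^2 + s - 2/9. Setting R'(s) = 0 gives s ∈ {1/3, 2/3}.
R''(s) = -2s + 1. R''(1/3) = 1/3 > 0 ⇒ local minimum; R''(2/3) = -1/3 < 0 ⇒ local maximum.
The local minimum is R(1/3) = 481/162.

1/3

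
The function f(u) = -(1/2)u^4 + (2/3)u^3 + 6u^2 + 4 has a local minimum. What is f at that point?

Critical points: f'(u) = -2u^3 + 2u^2 + 12u vanishes at u = -2, 0, 3.
Since f''(u) = -6u^2 + 4u + 12, we get f''(-2) = -20 < 0 ⇒ local maximum; f''(0) = 12 > 0 ⇒ local minimum; f''(3) = -30 < 0 ⇒ local maximum.
So the local minimum value is f(0) = 4.

4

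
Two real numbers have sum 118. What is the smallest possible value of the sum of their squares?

With a + b = 118, a^2 + b^2 = a^2 + (118 − a)^2.
The derivative 2a − 2(118 − a) = 4a − 236 vanishes at a = 59; second derivative 4 > 0, a minimum.
The minimum is 2·(59)^2 = 6962.

6962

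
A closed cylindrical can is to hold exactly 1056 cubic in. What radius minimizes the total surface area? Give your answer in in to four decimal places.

5.5186

With radius r and height h, πr²h = 1056 so h = 1056/(πr²), and S(r) = 2πr² + 2πrh = 2πr² + 2·1056/r.
S'(r) = 4πr − 2·1056/r² = 0 ⇒ r³ = 1056/(2π), so r ≈ 5.5186 and h = 2r ≈ 11.0372.
S''(r) = 4π + 4·1056/r³ > 0, so this is the minimum; S ≈ 574.0598.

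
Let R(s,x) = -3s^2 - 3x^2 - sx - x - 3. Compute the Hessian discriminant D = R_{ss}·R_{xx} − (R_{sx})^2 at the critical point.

35

∂R/∂s = -6s - x = 0 and ∂R/∂x = -s - 6x - 1 = 0, so (s, x) = (1/35, -6/35).
The Hessian has R_{ss} = -6, R_{xx} = -6, R_{sx} = -1, giving D = 35 > 0 with R_{ss} < 0, so the point is a local maximum.
D = (-6)·(-6) − (-1)^2 = 35.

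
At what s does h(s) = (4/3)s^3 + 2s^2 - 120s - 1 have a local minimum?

5

h'(s) = 4s^2 + 4s - 120 = 0 at s = -6, 5.
h''(s) = 8s + 4. h''(-6) = -44 < 0 ⇒ local maximum; h''(5) = 44 > 0 ⇒ local minimum.
Thus h has its local minimum at s = 5, with value -1153/3.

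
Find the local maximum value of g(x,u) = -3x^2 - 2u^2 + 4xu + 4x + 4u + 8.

∂g/∂x = -6x + 4u + 4 = 0 and ∂g/∂u = 4x - 4u + 4 = 0, so (x, u) = (4, 5).
The Hessian has g_{xx} = -6, g_{uu} = -4, g_{xu} = 4, giving D = 8 > 0 with g_{xx} < 0, so the point is a local maximum.
g(4, 5) = 26.

26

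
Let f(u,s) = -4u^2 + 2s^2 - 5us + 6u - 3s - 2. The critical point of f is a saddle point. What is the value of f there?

∂f/∂u = -8u - 5s + 6 = 0 and ∂f/∂s = -5u + 4s - 3 = 0, so (u, s) = (3/19, 18/19).
The Hessian has f_{uu} = -8, f_{ss} = 4, f_{us} = -5, giving D = -57 < 0, so the point is a saddle point.
f(3/19, 18/19) = -56/19.

-56/19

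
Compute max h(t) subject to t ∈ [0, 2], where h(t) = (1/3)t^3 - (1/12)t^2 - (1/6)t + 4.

The derivative is t^2 - (1/6)t - 1/6, whose only zero in [0, 2] is t = 1/2.
Compare values at every candidate in [0, 2]: h(0) = 4, h(1/2) = 63/16, h(2) = 6.
So the maximum is h(2) = 6.

6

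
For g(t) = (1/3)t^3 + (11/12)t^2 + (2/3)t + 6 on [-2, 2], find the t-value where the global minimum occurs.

-2

The derivative is t^2 + (11/6)t + 2/3, which vanishes at t = -4/3 and t = -1/2.
Candidates: g(-2) = 17/3; g(-4/3) = 482/81; g(-1/2) = 281/48; g(2) = 41/3.
So the minimum is g(-2) = 17/3.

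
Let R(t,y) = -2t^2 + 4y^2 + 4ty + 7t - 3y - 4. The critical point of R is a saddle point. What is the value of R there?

∂R/∂t = -4t + 4y + 7 = 0 and ∂R/∂y = 4t + 8y - 3 = 0, so (t, y) = (17/12, -1/3).
The Hessian has R_{tt} = -4, R_{yy} = 8, R_{ty} = 4, giving D = -48 < 0, so the point is a saddle point.
R(17/12, -1/3) = 35/24.

35/24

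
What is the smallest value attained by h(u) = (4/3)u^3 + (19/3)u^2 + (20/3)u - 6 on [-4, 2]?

Differentiating, h'(u) = 4u^2 + (38/3)u + 20/3; which vanishes at u = -5/2 and u = -2/3.
Candidates: h(-4) = -50/3,  h(-5/2) = -47/12,  h(-2/3) = -650/81,  h(2) = 130/3.
Hence the absolute minimum is -50/3 at u = -4.

-50/3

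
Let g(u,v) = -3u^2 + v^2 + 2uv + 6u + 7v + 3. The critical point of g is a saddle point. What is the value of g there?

-147/16

∂g/∂u = -6u + 2v + 6 = 0 and ∂g/∂v = 2u + 2v + 7 = 0, so (u, v) = (-1/8, -27/8).
The Hessian has g_{uu} = -6, g_{vv} = 2, g_{uv} = 2, giving D = -16 < 0, so the point is a saddle point.
g(-1/8, -27/8) = -147/16.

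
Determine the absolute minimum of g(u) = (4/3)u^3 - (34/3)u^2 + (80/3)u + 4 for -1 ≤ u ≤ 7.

-106/3

The derivative is 4u^2 - (68/3)u + 80/3, which vanishes at u = 5/3 and u = 4.
Compare values at every candidate in [-1, 7]: g(-1) = -106/3, g(5/3) = 1874/81, g(4) = 44/3, g(7) = 278/3.
So the minimum is g(-1) = -106/3.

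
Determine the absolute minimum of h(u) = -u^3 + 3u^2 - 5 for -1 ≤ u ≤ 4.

h'(u) = -3u^2 + 6u, which vanishes at u = 0 and u = 2.
Evaluating at the critical points and endpoints: h(-1) = -1,  h(0) = -5,  h(2) = -1,  h(4) = -21.
The minimum over the interval is -21, attained at u = 4.

-21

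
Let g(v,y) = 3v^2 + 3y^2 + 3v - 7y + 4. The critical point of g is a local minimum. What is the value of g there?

-5/6

∂g/∂v = 6v + 3 = 0 and ∂g/∂y = 6y - 7 = 0, so (v, y) = (-1/2, 7/6).
The Hessian has g_{vv} = 6, g_{yy} = 6, g_{vy} = 0, giving D = 36 > 0 with g_{vv} > 0, so the point is a local minimum.
g(-1/2, 7/6) = -5/6.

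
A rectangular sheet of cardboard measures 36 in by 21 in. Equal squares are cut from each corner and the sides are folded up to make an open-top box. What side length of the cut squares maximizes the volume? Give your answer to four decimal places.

4.2798

With cut size x, the volume is V(x) = x(36 − 2x)(21 − 2x) for 0 < x < 10.5.
V'(x) = 12x^2 − 228x + 756. Setting V'(x) = 0 gives x ≈ 4.2798 (the root in (0, 10.5)).
V''(x) = 24x − 228 is negative there, so this is the maximum; V ≈ 1460.9934.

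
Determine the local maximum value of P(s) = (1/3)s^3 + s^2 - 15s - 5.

160/3

Critical points: P'(s) = s^2 + 2s - 15 vanishes at s = -5, 3.
P''(s) = 2s + 2. P''(-5) = -8 < 0 ⇒ local maximum; P''(3) = 8 > 0 ⇒ local minimum.
Thus P has its local maximum at s = -5, with value 160/3.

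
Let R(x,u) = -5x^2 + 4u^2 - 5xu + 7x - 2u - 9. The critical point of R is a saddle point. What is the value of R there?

∂R/∂x = -10x - 5u + 7 = 0 and ∂R/∂u = -5x + 8u - 2 = 0, so (x, u) = (46/105, 11/21).
The Hessian has R_{xx} = -10, R_{uu} = 8, R_{xu} = -5, giving D = -105 < 0, so the point is a saddle point.
R(46/105, 11/21) = -839/105.

-839/105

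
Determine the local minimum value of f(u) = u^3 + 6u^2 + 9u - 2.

-6

Critical points: f'(u) = 3u^2 + 12u + 9 vanishes at u = -3, -1.
Since f''(u) = 6u + 12, we get f''(-3) = -6 < 0 ⇒ local maximum; f''(-1) = 6 > 0 ⇒ local minimum.
Thus f has its local minimum at u = -1, with value -6.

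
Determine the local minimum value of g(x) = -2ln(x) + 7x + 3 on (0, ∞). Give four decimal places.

g'(x) = -2/x + 7 = 0 gives x = 2/7.
g''(x) = 2/x², which is positive for x > 0, so this is a local minimum.
g(2/7) = -2·ln(2/7) + 2 + 3 ≈ 7.5055.

7.5055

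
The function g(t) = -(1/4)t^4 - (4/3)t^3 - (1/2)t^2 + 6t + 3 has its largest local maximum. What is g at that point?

g'(t) = -t^3 - 4t^2 - t + 6 = 0 at t = -3, -2, 1.
g''(t) = -3t^2 - 8t - 1. g''(-3) = -4 < 0 ⇒ local maximum; g''(-2) = 3 > 0 ⇒ local minimum; g''(1) = -12 < 0 ⇒ local maximum.
Thus g has its largest local maximum at t = 1, with value 83/12.

83/12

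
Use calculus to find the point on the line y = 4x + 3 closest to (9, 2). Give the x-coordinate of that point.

Minimize D(x)^2 = (x - 9)^2 + (4x + 1)^2.
d/dx[D^2] = 2(x - 9) + 2·4·(4x + 1) = 0 ⇒ x = 5/17.
Then y = 71/17 and the distance is √(1369/17) ≈ 8.9738.

5/17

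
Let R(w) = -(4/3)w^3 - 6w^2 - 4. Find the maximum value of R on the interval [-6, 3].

68

Differentiating, R'(w) = -4w^2 - 12w; which vanishes at w = -3 and w = 0.
Candidates: R(-6) = 68, R(-3) = -22, R(0) = -4, R(3) = -94.
The maximum over the interval is 68, attained at w = -6.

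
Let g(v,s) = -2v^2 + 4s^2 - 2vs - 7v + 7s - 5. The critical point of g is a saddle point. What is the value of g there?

-5

∂g/∂v = -4v - 2s - 7 = 0 and ∂g/∂s = -2v + 8s + 7 = 0, so (v, s) = (-7/6, -7/6).
The Hessian has g_{vv} = -4, g_{ss} = 8, g_{vs} = -2, giving D = -36 < 0, so the point is a saddle point.
g(-7/6, -7/6) = -5.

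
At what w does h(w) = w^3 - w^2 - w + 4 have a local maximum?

-1/3

h'(w) = 3w^2 - 2w - 1. Setting h'(w) = 0 gives w ∈ {-1/3, 1}.
h''(w) = 6w - 2. h''(-1/3) = -4 < 0 ⇒ local maximum; h''(1) = 4 > 0 ⇒ local minimum.
Thus h has its local maximum at w = -1/3, with value 113/27.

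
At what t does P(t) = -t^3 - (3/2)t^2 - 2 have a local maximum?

0

P'(t) = -3t^2 - 3t. Setting P'(t) = 0 gives t ∈ {-1, 0}.
Second-derivative test with P''(t) = -6t - 3: P''(-1) = 3 > 0 ⇒ local minimum; P''(0) = -3 < 0 ⇒ local maximum.
So the local maximum value is P(0) = -2.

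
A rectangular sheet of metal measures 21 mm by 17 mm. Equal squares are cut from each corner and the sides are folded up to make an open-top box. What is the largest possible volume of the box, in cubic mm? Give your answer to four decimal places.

With cut size x, the volume is V(x) = x(21 − 2x)(17 − 2x) for 0 < x < 8.5.
V'(x) = 12x^2 − 152x + 357. Setting V'(x) = 0 gives x ≈ 3.1145 (the root in (0, 8.5)).
V''(x) = 24x − 152 is negative there, so this is the maximum; V ≈ 495.5121.

495.5121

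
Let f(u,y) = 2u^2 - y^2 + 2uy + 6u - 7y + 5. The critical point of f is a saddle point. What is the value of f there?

103/6

∂f/∂u = 4u + 2y + 6 = 0 and ∂f/∂y = 2u - 2y - 7 = 0, so (u, y) = (1/6, -10/3).
The Hessian has f_{uu} = 4, f_{yy} = -2, f_{uy} = 2, giving D = -12 < 0, so the point is a saddle point.
f(1/6, -10/3) = 103/6.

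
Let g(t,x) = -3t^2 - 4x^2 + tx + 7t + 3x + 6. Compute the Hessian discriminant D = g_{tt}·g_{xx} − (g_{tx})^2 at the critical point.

47

∂g/∂t = -6t + x + 7 = 0 and ∂g/∂x = t - 8x + 3 = 0, so (t, x) = (59/47, 25/47).
The Hessian has g_{tt} = -6, g_{xx} = -8, g_{tx} = 1, giving D = 47 > 0 with g_{tt} < 0, so the point is a local maximum.
D = (-6)·(-8) − (1)^2 = 47.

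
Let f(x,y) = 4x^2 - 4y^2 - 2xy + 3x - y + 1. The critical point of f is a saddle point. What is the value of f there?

∂f/∂x = 8x - 2y + 3 = 0 and ∂f/∂y = -2x - 8y - 1 = 0, so (x, y) = (-13/34, -1/34).
The Hessian has f_{xx} = 8, f_{yy} = -8, f_{xy} = -2, giving D = -68 < 0, so the point is a saddle point.
f(-13/34, -1/34) = 15/34.

15/34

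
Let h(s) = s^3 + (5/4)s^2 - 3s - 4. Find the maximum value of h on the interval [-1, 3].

101/4

Differentiating, h'(s) = 3s^2 + (5/2)s - 3; whose only zero in [-1, 3] is s = 2/3.
Evaluating at the critical points and endpoints: h(-1) = -3/4; h(2/3) = -139/27; h(3) = 101/4.
Hence the absolute maximum is 101/4 at s = 3.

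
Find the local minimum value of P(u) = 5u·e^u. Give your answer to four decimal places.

-1.8394

P'(u) = 5·e^u + (5u)·1·e^u = (5u + 5)·e^u. Since e^u > 0, the only critical point is u = -1.
P''(-1) has the same sign as 5 > 0, so this is a local minimum.
P(-1) = (-5)·e^(-1) ≈ -1.8394.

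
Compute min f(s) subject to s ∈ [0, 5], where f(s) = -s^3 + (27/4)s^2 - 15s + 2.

Differentiating, f'(s) = -3s^2 + (27/2)s - 15; which vanishes at s = 2 and s = 5/2.
Evaluating at the critical points and endpoints: f(0) = 2, f(2) = -9, f(5/2) = -143/16, f(5) = -117/4.
So the minimum is f(5) = -117/4.

-117/4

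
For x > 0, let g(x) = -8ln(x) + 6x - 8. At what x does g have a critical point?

g'(x) = -8/x + 6 = 0 gives x = 4/3.
g''(x) = 8/x², which is positive for x > 0, so this is a local minimum.
g(4/3) = -8·ln(4/3) + 8 - 8 ≈ -2.3015.

4/3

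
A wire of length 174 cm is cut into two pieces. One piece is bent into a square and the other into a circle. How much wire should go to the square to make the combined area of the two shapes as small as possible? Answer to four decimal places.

97.4573

Let x be the length used for the square. Square side x/4; circle radius (174−x)/(2π).
A(x) = (x/4)² + π·((174−x)/(2π))² = x²/16 + (174−x)²/(4π) for 0 ≤ x ≤ 174. A'(x) = x/8 − (174−x)/(2π) = 0 gives x = 4·174/(π+4) ≈ 97.4573.
A'' = 1/8 + 1/(2π) > 0, so this gives the minimum combined area; x ≈ 97.4573 cm to the square.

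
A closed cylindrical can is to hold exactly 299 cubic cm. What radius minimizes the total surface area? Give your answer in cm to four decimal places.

With radius r and height h, πr²h = 299 so h = 299/(πr²), and S(r) = 2πr² + 2πrh = 2πr² + 2·299/r.
S'(r) = 4πr − 2·299/r² = 0 ⇒ r³ = 299/(2π), so r ≈ 3.6238 and h = 2r ≈ 7.2476.
S''(r) = 4π + 4·299/r³ > 0, so this is the minimum; S ≈ 247.5305.

3.6238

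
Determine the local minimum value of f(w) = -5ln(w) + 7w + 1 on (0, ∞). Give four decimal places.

7.6824

f'(w) = -5/w + 7 = 0 gives w = 5/7.
f''(w) = 5/w², which is positive for w > 0, so this is a local minimum.
f(5/7) = -5·ln(5/7) + 5 + 1 ≈ 7.6824.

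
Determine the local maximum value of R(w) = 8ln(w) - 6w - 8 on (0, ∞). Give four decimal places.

R'(w) = 8/w − 6 = 0 gives w = 4/3.
R''(w) = -8/w², which is negative for w > 0, so this is a local maximum.
R(4/3) = 8·ln(4/3) - 8 - 8 ≈ -13.6985.

-13.6985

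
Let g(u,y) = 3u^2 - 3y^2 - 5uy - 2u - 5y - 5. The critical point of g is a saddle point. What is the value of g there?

∂g/∂u = 6u - 5y - 2 = 0 and ∂g/∂y = -5u - 6y - 5 = 0, so (u, y) = (-13/61, -40/61).
The Hessian has g_{uu} = 6, g_{yy} = -6, g_{uy} = -5, giving D = -61 < 0, so the point is a saddle point.
g(-13/61, -40/61) = -192/61.

-192/61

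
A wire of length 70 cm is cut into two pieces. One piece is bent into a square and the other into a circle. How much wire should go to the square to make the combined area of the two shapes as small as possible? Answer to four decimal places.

39.2069

Let x be the length used for the square. Square side x/4; circle radius (70−x)/(2π).
A(x) = (x/4)² + π·((70−x)/(2π))² = x²/16 + (70−x)²/(4π) for 0 ≤ x ≤ 70. A'(x) = x/8 − (70−x)/(2π) = 0 gives x = 4·70/(π+4) ≈ 39.2069.
A'' = 1/8 + 1/(2π) > 0, so this gives the minimum combined area; x ≈ 39.2069 cm to the square.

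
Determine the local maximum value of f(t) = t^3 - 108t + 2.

434

f'(t) = 3t^2 - 108 = 0 at t = -6, 6.
Second-derivative test with f''(t) = 6t: f''(-6) = -36 < 0 ⇒ local maximum; f''(6) = 36 > 0 ⇒ local minimum.
Thus f has its local maximum at t = -6, with value 434.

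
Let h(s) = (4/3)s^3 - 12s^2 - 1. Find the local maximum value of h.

h'(s) = 4s^2 - 24s = 0 at s = 0, 6.
Second-derivative test with h''(s) = 8s - 24: h''(0) = -24 < 0 ⇒ local maximum; h''(6) = 24 > 0 ⇒ local minimum.
Thus h has its local maximum at s = 0, with value -1.

-1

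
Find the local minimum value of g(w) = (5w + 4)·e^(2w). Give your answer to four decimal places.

g'(w) = 5·e^(2w) + (5w + 4)·2·e^(2w) = (10w + 13)·e^(2w). Since e^(2w) > 0, the only critical point is w = -13/10.
g''(-13/10) has the same sign as 10 > 0, so this is a local minimum.
g(-13/10) = (-5/2)·e^(-13/5) ≈ -0.1857.

-0.1857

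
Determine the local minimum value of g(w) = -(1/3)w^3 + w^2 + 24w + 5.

-161/3

Critical points: g'(w) = -w^2 + 2w + 24 vanishes at w = -4, 6.
Second-derivative test with g''(w) = -2w + 2: g''(-4) = 10 > 0 ⇒ local minimum; g''(6) = -10 < 0 ⇒ local maximum.
Thus g has its local minimum at w = -4, with value -161/3.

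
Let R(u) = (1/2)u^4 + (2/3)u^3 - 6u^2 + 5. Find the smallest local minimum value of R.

-53/2

R'(u) = 2u^3 + 2u^2 - 12u. Setting R'(u) = 0 gives u ∈ {-3, 0, 2}.
Since R''(u) = 6u^2 + 4u - 12, we get R''(-3) = 30 > 0 ⇒ local minimum; R''(0) = -12 < 0 ⇒ local maximum; R''(2) = 20 > 0 ⇒ local minimum.
The smallest local minimum is R(-3) = -53/2.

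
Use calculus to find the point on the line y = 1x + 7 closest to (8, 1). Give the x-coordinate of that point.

Minimize D(x)^2 = (x - 8)^2 + (x + 6)^2.
d/dx[D^2] = 2(x - 8) + 2·1·(x + 6) = 0 ⇒ x = 1.
Then y = 8 and the distance is √(98) ≈ 9.8995.

1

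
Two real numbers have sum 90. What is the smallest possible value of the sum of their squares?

4050

With a + b = 90, a^2 + b^2 = a^2 + (90 − a)^2.
The derivative 2a − 2(90 − a) = 4a − 180 vanishes at a = 45; second derivative 4 > 0, a minimum.
The minimum is 2·(45)^2 = 4050.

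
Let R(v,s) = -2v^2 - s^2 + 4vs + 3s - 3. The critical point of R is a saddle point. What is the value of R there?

∂R/∂v = -4v + 4s = 0 and ∂R/∂s = 4v - 2s + 3 = 0, so (v, s) = (-3/2, -3/2).
The Hessian has R_{vv} = -4, R_{ss} = -2, R_{vs} = 4, giving D = -8 < 0, so the point is a saddle point.
R(-3/2, -3/2) = -21/4.

-21/4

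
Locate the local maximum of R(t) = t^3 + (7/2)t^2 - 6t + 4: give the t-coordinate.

-3

Critical points: R'(t) = 3t^2 + 7t - 6 vanishes at t = -3, 2/3.
Second-derivative test with R''(t) = 6t + 7: R''(-3) = -11 < 0 ⇒ local maximum; R''(2/3) = 11 > 0 ⇒ local minimum.
Thus R has its local maximum at t = -3, with value 53/2.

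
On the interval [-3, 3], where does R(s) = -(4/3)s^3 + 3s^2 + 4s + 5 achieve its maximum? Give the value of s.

-3

Differentiating, R'(s) = -4s^2 + 6s + 4; which vanishes at s = -1/2 and s = 2.
Evaluating at the critical points and endpoints: R(-3) = 56,  R(-1/2) = 47/12,  R(2) = 43/3,  R(3) = 8.
Hence the absolute maximum is 56 at s = -3.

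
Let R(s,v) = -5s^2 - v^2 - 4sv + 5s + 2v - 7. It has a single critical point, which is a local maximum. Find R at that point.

∂R/∂s = -10s - 4v + 5 = 0 and ∂R/∂v = -4s - 2v + 2 = 0, so (s, v) = (1/2, 0).
The Hessian has R_{ss} = -10, R_{vv} = -2, R_{sv} = -4, giving D = 4 > 0 with R_{ss} < 0, so the point is a local maximum.
R(1/2, 0) = -23/4.

-23/4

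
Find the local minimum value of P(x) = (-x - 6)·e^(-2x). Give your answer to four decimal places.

-29937.0709

P'(x) = (-1)·e^(-2x) + (-x - 6)·(-2)·e^(-2x) = (2x + 11)·e^(-2x). Since e^(-2x) > 0, the only critical point is x = -11/2.
P''(-11/2) has the same sign as 2 > 0, so this is a local minimum.
P(-11/2) = (-1/2)·e^(11) ≈ -29937.0709.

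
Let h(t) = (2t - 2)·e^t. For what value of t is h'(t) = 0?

By the product rule, h'(t) = (2t)·e^t. Since e^t > 0, the only critical point is t = 0.
h''(0) has the same sign as 2 > 0, so this is a local minimum.
h(0) = (-2)·e^(0) ≈ -2.0000.

0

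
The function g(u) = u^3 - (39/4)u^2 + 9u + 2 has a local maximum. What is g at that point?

67/16

Critical points: g'(u) = 3u^2 - (39/2)u + 9 vanishes at u = 1/2, 6.
g''(u) = 6u - 39/2. g''(1/2) = -33/2 < 0 ⇒ local maximum; g''(6) = 33/2 > 0 ⇒ local minimum.
Thus g has its local maximum at u = 1/2, with value 67/16.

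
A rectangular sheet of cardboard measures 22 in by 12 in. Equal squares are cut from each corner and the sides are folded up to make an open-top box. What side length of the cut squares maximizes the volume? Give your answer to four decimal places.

With cut size x, the volume is V(x) = x(22 − 2x)(12 − 2x) for 0 < x < 6.
V'(x) = 12x^2 − 136x + 264. Setting V'(x) = 0 gives x ≈ 2.4869 (the root in (0, 6)).
V''(x) = 24x − 136 is negative there, so this is the maximum; V ≈ 297.5066.

2.4869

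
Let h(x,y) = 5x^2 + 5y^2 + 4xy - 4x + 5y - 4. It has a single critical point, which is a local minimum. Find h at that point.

-207/28

∂h/∂x = 10x + 4y - 4 = 0 and ∂h/∂y = 4x + 10y + 5 = 0, so (x, y) = (5/7, -11/14).
The Hessian has h_{xx} = 10, h_{yy} = 10, h_{xy} = 4, giving D = 84 > 0 with h_{xx} > 0, so the point is a local minimum.
h(5/7, -11/14) = -207/28.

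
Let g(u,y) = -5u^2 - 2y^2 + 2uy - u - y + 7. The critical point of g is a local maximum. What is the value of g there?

∂g/∂u = -10u + 2y - 1 = 0 and ∂g/∂y = 2u - 4y - 1 = 0, so (u, y) = (-1/6, -1/3).
The Hessian has g_{uu} = -10, g_{yy} = -4, g_{uy} = 2, giving D = 36 > 0 with g_{uu} < 0, so the point is a local maximum.
g(-1/6, -1/3) = 29/4.

29/4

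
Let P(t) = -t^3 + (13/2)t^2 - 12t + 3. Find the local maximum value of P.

P'(t) = -3t^2 + 13t - 12. Setting P'(t) = 0 gives t ∈ {4/3, 3}.
P''(t) = -6t + 13. P''(4/3) = 5 > 0 ⇒ local minimum; P''(3) = -5 < 0 ⇒ local maximum.
The local maximum is P(3) = -3/2.

-3/2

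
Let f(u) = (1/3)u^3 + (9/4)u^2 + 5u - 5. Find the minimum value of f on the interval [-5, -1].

-185/12

f'(u) = u^2 + (9/2)u + 5, which vanishes at u = -5/2 and u = -2.
Candidates: f(-5) = -185/12; f(-5/2) = -415/48; f(-2) = -26/3; f(-1) = -97/12.
So the minimum is f(-5) = -185/12.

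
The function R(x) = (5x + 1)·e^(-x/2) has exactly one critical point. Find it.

Differentiating with the product rule gives R'(x) = (-(5/2)x + 9/2)·e^(-x/2). Since e^(-x/2) > 0, the only critical point is x = 9/5.
R''(9/5) has the same sign as -5/2 < 0, so this is a local maximum.
R(9/5) = (10)·e^(-9/10) ≈ 4.0657.

9/5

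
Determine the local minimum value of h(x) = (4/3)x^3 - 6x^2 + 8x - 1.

5/3

h'(x) = 4x^2 - 12x + 8 = 0 at x = 1, 2.
Since h''(x) = 8x - 12, we get h''(1) = -4 < 0 ⇒ local maximum; h''(2) = 4 > 0 ⇒ local minimum.
So the local minimum value is h(2) = 5/3.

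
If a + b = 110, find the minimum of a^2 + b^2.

6050

With a + b = 110, a^2 + b^2 = a^2 + (110 − a)^2.
The derivative 2a − 2(110 − a) = 4a − 220 vanishes at a = 55; second derivative 4 > 0, a minimum.
The minimum is 2·(55)^2 = 6050.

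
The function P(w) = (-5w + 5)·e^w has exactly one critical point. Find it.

0

Differentiating with the product rule gives P'(w) = (-5w)·e^w. Since e^w > 0, the only critical point is w = 0.
P''(0) has the same sign as -5 < 0, so this is a local maximum.
P(0) = (5)·e^(0) ≈ 5.0000.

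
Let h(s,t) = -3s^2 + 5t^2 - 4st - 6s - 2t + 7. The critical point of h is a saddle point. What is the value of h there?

∂h/∂s = -6s - 4t - 6 = 0 and ∂h/∂t = -4s + 10t - 2 = 0, so (s, t) = (-17/19, -3/19).
The Hessian has h_{ss} = -6, h_{tt} = 10, h_{st} = -4, giving D = -76 < 0, so the point is a saddle point.
h(-17/19, -3/19) = 187/19.

187/19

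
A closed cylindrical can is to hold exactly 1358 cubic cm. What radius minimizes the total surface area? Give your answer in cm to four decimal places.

6.0012

With radius r and height h, πr²h = 1358 so h = 1358/(πr²), and S(r) = 2πr² + 2πrh = 2πr² + 2·1358/r.
S'(r) = 4πr − 2·1358/r² = 0 ⇒ r³ = 1358/(2π), so r ≈ 6.0012 and h = 2r ≈ 12.0025.
S''(r) = 4π + 4·1358/r³ > 0, so this is the minimum; S ≈ 678.8613.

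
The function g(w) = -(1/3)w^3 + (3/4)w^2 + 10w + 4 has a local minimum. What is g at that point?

Critical points: g'(w) = -w^2 + (3/2)w + 10 vanishes at w = -5/2, 4.
Since g''(w) = -2w + 3/2, we get g''(-5/2) = 13/2 > 0 ⇒ local minimum; g''(4) = -13/2 < 0 ⇒ local maximum.
So the local minimum value is g(-5/2) = -533/48.

-533/48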